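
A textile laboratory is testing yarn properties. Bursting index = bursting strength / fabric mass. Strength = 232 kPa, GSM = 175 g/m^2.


Formula: Bursting Index = Bursting Strength / Fabric GSM
BI = 232 kPa / 175 g/m^2
BI = 1.326 kPa/(g/m^2)

1.326 kPa/(g/m^2)


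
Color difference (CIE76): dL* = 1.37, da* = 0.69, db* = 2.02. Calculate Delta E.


Formula: Delta E = sqrt(dL*^2 + da*^2 + db*^2)
Step 1: dL*^2 = 1.37^2 = 1.8769
Step 2: da*^2 = 0.69^2 = 0.4761
Step 3: db*^2 = 2.02^2 = 4.0804
Step 4: Sum = 1.8769 + 0.4761 + 4.0804 = 6.4334
Step 5: Delta E = sqrt(6.4334) = 2.54

2.54 Delta E


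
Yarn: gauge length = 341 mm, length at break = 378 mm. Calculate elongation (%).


Formula: Elongation (%) = ((L_break - L0) / L0) * 100
Step 1: Extension = 378 - 341 = 37 mm
Step 2: Elongation = (37 / 341) * 100
Step 3: Elongation = 0.108504 * 100 = 10.8504% ≈ 10.9%

10.9%


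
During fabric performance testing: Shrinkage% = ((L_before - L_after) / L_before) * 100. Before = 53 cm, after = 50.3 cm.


Formula: Shrinkage% = ((L_before - L_after) / L_before) * 100
Step 1: Shrinkage = 53 - 50.3 = 2.7 cm
Step 2: Shrinkage% = (2.7 / 53) * 100
Step 3: Shrinkage% = 0.050943 * 100 = 5.0943% ≈ 5.1%

5.1%


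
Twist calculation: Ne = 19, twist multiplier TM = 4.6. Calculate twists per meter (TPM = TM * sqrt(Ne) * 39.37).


Formula: TPM = TM * sqrt(Ne) * 39.37
Step 1: sqrt(Ne) = sqrt(19) = 4.3589
Step 2: TM * sqrt(Ne) = 4.6 * 4.3589 = 20.0509
Step 3: TPM = 20.0509 * 39.37 = 789 twists/m

789 twists/m


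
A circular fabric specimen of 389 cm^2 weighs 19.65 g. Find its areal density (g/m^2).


Formula: GSM = mass_g / area_m2
Step 1: Convert area: 389 cm^2 = 389 / 10000 = 0.0389 m^2
Step 2: GSM = 19.65 g / 0.0389 m^2 = 505.1 g/m^2

505.1 g/m^2


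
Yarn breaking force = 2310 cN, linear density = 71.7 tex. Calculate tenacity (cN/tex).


Formula: Tenacity = Breaking force / Linear density
Tenacity = 2310 cN / 71.7 tex
Tenacity = 32.22 cN/tex

32.22 cN/tex


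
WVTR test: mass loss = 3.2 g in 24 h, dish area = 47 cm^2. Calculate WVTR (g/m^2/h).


Formula: WVTR = mass_loss / (area * time)
Step 1: Convert area: 47 cm^2 = 0.0047 m^2
Step 2: WVTR = 3.2 g / (0.0047 m^2 * 24 h)
Step 3: WVTR = 3.2 / 0.1128 = 28.4 g/m^2/h

28.4 g/m^2/h


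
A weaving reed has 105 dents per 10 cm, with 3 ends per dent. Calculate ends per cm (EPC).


Formula: EPC = (dents per 10 cm * ends per dent) / 10
Step 1: Total ends per 10 cm = 105 * 3 = 315
Step 2: EPC = 315 / 10 = 31.5 ends/cm

31.5 ends/cm


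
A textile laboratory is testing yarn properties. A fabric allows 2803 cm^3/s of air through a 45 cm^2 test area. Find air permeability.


Formula: Air Permeability = Airflow / Test Area
AP = 2803 cm^3/s / 45 cm^2
AP = 62.3 cm^3/s/cm^2

62.3 cm^3/s/cm^2


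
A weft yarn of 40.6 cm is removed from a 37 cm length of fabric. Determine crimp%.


Formula: Crimp% = ((L_yarn - L_fabric) / L_fabric) * 100
Step 1: Extension = 40.6 - 37 = 3.6 cm
Step 2: Crimp% = (3.6 / 37) * 100
Step 3: Crimp% = 0.097297 * 100 = 9.7297% ≈ 9.7%

9.7%


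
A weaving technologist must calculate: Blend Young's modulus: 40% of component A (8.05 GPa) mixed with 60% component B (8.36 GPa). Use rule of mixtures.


Formula: Blend property = (fraction_A * property_A) + (fraction_B * property_B)
Step 1: Contribution A = 40/100 * 8.05 GPa = 3.22 GPa
Step 2: Contribution B = 60/100 * 8.36 GPa = 5.016 GPa
Step 3: Blend Young's modulus = 3.22 + 5.016 = 8.236 GPa

8.236 GPa


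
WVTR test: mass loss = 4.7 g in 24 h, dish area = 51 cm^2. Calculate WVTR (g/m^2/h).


Formula: WVTR = mass_loss / (area * time)
Step 1: Convert area: 51 cm^2 = 0.0051 m^2
Step 2: WVTR = 4.7 g / (0.0051 m^2 * 24 h)
Step 3: WVTR = 4.7 / 0.1224 = 38.4 g/m^2/h

38.4 g/m^2/h


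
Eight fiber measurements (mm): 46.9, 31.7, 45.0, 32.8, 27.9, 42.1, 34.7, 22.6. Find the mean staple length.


Formula: Mean = sum of lengths / count
Sum = 46.9 + 31.7 + 45.0 + 32.8 + 27.9 + 42.1 + 34.7 + 22.6
Sum = 283.7 mm
Mean = 283.7 / 8 = 35.46 mm

35.46 mm


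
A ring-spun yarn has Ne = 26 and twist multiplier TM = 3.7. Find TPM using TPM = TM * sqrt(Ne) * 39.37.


Formula: TPM = TM * sqrt(Ne) * 39.37
Step 1: sqrt(Ne) = sqrt(26) = 5.099
Step 2: TM * sqrt(Ne) = 3.7 * 5.099 = 18.8663
Step 3: TPM = 18.8663 * 39.37 = 743 twists/m

743 twists/m


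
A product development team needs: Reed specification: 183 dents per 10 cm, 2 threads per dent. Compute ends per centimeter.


Formula: EPC = (dents per 10 cm * ends per dent) / 10
Step 1: Total ends per 10 cm = 183 * 2 = 366
Step 2: EPC = 366 / 10 = 36.6 ends/cm

36.6 ends/cm


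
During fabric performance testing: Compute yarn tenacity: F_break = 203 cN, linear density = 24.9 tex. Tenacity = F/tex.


Formula: Tenacity = Breaking force / Linear density
Tenacity = 203 cN / 24.9 tex
Tenacity = 8.15 cN/tex

8.15 cN/tex


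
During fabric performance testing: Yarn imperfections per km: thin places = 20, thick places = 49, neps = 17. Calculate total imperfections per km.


Formula: Total = thin places + thick places + neps
Total = 20 + 49 + 17
Total = 86 imperfections/km

86 imperfections/km


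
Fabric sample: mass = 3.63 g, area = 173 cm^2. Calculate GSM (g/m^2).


Formula: GSM = mass_g / area_m2
Step 1: Convert area: 173 cm^2 = 173 / 10000 = 0.0173 m^2
Step 2: GSM = 3.63 g / 0.0173 m^2 = 209.8 g/m^2

209.8 g/m^2


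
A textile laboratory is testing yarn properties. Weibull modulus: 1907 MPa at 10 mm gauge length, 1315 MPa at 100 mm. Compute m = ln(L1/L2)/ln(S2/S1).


Formula: m = ln(L1/L2) / ln(S2/S1)
Step 1: ln(L1/L2) = ln(10/100) = -2.30259
Step 2: S2/S1 = 1315/1907 = 0.68956
Step 3: ln(S2/S1) = ln(0.68956) = -0.37170
Step 4: m = -2.30259 / -0.37170 = 6.19

6.19 (Weibull m)


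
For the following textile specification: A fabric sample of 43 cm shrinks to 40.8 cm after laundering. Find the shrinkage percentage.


Formula: Shrinkage% = ((L_before - L_after) / L_before) * 100
Step 1: Shrinkage = 43 - 40.8 = 2.2 cm
Step 2: Shrinkage% = (2.2 / 43) * 100
Step 3: Shrinkage% = 0.051163 * 100 = 5.1163% ≈ 5.1%

5.1%


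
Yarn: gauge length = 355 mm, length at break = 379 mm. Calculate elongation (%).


Formula: Elongation (%) = ((L_break - L0) / L0) * 100
Step 1: Extension = 379 - 355 = 24 mm
Step 2: Elongation = (24 / 355) * 100
Step 3: Elongation = 0.067606 * 100 = 6.7606% ≈ 6.8%

6.8%


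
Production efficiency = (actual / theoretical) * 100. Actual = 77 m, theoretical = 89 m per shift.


Formula: Efficiency% = (Actual output / Theoretical output) * 100
Efficiency% = (77 / 89) * 100
Efficiency% = 0.865169 * 100 = 86.5169% ≈ 86.5%

86.5%


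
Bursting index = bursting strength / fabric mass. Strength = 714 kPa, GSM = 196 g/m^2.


Formula: Bursting Index = Bursting Strength / Fabric GSM
BI = 714 kPa / 196 g/m^2
BI = 3.643 kPa/(g/m^2)

3.643 kPa/(g/m^2)


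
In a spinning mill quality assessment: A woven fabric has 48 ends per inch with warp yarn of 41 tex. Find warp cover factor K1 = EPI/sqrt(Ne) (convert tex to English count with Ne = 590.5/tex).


Formula: K1 = EPI / sqrt(Ne), with Ne = 590.5 / tex_warp
Step 1: Ne = 590.5 / 41 = 14.402
Step 2: sqrt(Ne) = sqrt(14.402) = 3.795
Step 3: K1 = 48 / 3.795 = 12.6

12.6


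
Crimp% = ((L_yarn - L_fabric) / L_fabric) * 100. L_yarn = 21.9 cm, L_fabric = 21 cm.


Formula: Crimp% = ((L_yarn - L_fabric) / L_fabric) * 100
Step 1: Extension = 21.9 - 21 = 0.9 cm
Step 2: Crimp% = (0.9 / 21) * 100
Step 3: Crimp% = 0.042857 * 100 = 4.2857% ≈ 4.3%

4.3%


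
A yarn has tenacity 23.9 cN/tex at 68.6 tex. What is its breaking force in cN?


Formula: Breaking force = Tenacity * Linear density
F = 23.9 cN/tex * 68.6 tex
F = 1639.54 cN

1639.54 cN


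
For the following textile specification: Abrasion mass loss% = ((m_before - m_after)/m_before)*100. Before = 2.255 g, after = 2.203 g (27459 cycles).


Formula: Mass loss% = ((m_before - m_after) / m_before) * 100
Step 1: Mass loss = 2.255 - 2.203 = 0.052 g
Step 2: Ratio = 0.052 / 2.255 = 0.0230599
Step 3: Mass loss% = 0.0230599 * 100 = 2.30599% ≈ 2.31%

2.31%


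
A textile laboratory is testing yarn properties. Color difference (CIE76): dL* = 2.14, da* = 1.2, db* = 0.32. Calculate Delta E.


Formula: Delta E = sqrt(dL*^2 + da*^2 + db*^2)
Step 1: dL*^2 = 2.14^2 = 4.5796
Step 2: da*^2 = 1.2^2 = 1.44
Step 3: db*^2 = 0.32^2 = 0.1024
Step 4: Sum = 4.5796 + 1.44 + 0.1024 = 6.122
Step 5: Delta E = sqrt(6.122) = 2.47

2.47 Delta E


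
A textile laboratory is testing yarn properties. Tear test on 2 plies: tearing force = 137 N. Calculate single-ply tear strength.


Formula: Per-ply strength = Total force / Number of plies
Per-ply = 137 N / 2
Per-ply = 68.5 N

68.5 N


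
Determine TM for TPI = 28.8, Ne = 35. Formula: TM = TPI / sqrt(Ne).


Formula: TM = TPI / sqrt(Ne)
Step 1: sqrt(Ne) = sqrt(35) = 5.9161
Step 2: TM = 28.8 / 5.9161 = 4.87

4.87 TM


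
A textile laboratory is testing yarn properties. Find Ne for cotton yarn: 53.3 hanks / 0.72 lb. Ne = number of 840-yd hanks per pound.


Formula: Ne = hanks / mass_lb
Substituting: Ne = 53.3 / 0.72
Ne = 74.0

74.0 Ne


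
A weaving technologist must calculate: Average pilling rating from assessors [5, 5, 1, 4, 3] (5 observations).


Formula: Mean = sum / count
Sum = 5 + 5 + 1 + 4 + 3 = 18
Mean = 18 / 5 = 3.6

3.6


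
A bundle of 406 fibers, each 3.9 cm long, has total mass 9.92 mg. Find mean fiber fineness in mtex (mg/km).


Formula: fineness (mtex) = mass (mg) / total length (km) = (mass_mg / total_length_m) * 1000
Step 1: Convert fiber length: 3.9 cm = 0.039 m
Step 2: Total fiber length = 406 * 0.039 = 15.834 m
Step 3: Linear density = 9.92 mg / 15.834 m = 0.6265 mg/m
Step 4: fineness = 0.6265 * 1000 = 626.5 mtex

626.5 mtex


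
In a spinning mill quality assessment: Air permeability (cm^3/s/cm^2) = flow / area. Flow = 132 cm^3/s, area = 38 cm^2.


Formula: Air Permeability = Airflow / Test Area
AP = 132 cm^3/s / 38 cm^2
AP = 3.5 cm^3/s/cm^2

3.5 cm^3/s/cm^2


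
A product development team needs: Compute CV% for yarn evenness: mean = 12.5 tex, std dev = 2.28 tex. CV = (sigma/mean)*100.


Formula: CV% = (standard deviation / mean) * 100
Step 1: Ratio = 2.28 / 12.5 = 0.1824
Step 2: CV% = 0.1824 * 100 = 18.24% ≈ 18.2%

18.2%


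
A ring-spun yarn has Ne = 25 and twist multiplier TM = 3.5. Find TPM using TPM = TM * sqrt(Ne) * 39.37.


Formula: TPM = TM * sqrt(Ne) * 39.37
Step 1: sqrt(Ne) = sqrt(25) = 5
Step 2: TM * sqrt(Ne) = 3.5 * 5 = 17.5
Step 3: TPM = 17.5 * 39.37 = 689 twists/m

689 twists/m


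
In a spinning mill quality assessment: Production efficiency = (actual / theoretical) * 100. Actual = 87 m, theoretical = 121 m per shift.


Formula: Efficiency% = (Actual output / Theoretical output) * 100
Efficiency% = (87 / 121) * 100
Efficiency% = 0.719008 * 100 = 71.9008% ≈ 71.9%

71.9%


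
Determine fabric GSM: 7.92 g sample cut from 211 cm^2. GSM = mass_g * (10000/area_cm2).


Formula: GSM = mass_g / area_m2
Step 1: Convert area: 211 cm^2 = 211 / 10000 = 0.0211 m^2
Step 2: GSM = 7.92 g / 0.0211 m^2 = 375.4 g/m^2

375.4 g/m^2


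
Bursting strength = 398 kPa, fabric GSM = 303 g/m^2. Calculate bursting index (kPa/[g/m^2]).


Formula: Bursting Index = Bursting Strength / Fabric GSM
BI = 398 kPa / 303 g/m^2
BI = 1.314 kPa/(g/m^2)

1.314 kPa/(g/m^2)


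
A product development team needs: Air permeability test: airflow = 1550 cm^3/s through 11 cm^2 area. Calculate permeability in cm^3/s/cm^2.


Formula: Air Permeability = Airflow / Test Area
AP = 1550 cm^3/s / 11 cm^2
AP = 140.9 cm^3/s/cm^2

140.9 cm^3/s/cm^2


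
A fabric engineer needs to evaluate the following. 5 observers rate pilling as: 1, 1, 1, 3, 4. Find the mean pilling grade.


Formula: Mean = sum / count
Sum = 1 + 1 + 1 + 3 + 4 = 10
Mean = 10 / 5 = 2.0

2.0


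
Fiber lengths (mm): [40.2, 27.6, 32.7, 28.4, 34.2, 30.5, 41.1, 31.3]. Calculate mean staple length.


Formula: Mean = sum of lengths / count
Sum = 40.2 + 27.6 + 32.7 + 28.4 + 34.2 + 30.5 + 41.1 + 31.3
Sum = 266.0 mm
Mean = 266.0 / 8 = 33.25 mm

33.25 mm


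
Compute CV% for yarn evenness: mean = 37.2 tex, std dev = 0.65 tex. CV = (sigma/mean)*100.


Formula: CV% = (standard deviation / mean) * 100
Step 1: Ratio = 0.65 / 37.2 = 0.017473
Step 2: CV% = 0.017473 * 100 = 1.7473% ≈ 1.7%

1.7%


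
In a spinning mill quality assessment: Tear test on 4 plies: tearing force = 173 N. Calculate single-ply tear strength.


Formula: Per-ply strength = Total force / Number of plies
Per-ply = 173 N / 4
Per-ply = 43.25 N

43.25 N


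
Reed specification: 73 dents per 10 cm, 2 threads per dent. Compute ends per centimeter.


Formula: EPC = (dents per 10 cm * ends per dent) / 10
Step 1: Total ends per 10 cm = 73 * 2 = 146
Step 2: EPC = 146 / 10 = 14.6 ends/cm

14.6 ends/cm


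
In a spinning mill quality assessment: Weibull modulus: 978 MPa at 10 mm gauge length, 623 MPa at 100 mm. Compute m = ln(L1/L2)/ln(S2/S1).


Formula: m = ln(L1/L2) / ln(S2/S1)
Step 1: ln(L1/L2) = ln(10/100) = -2.30259
Step 2: S2/S1 = 623/978 = 0.63701
Step 3: ln(S2/S1) = ln(0.63701) = -0.45097
Step 4: m = -2.30259 / -0.45097 = 5.11

5.11 (Weibull m)


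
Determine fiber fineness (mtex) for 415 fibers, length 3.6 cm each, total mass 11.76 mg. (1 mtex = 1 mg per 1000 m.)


Formula: fineness (mtex) = mass (mg) / total length (km) = (mass_mg / total_length_m) * 1000
Step 1: Convert fiber length: 3.6 cm = 0.036 m
Step 2: Total fiber length = 415 * 0.036 = 14.94 m
Step 3: Linear density = 11.76 mg / 14.94 m = 0.7871 mg/m
Step 4: fineness = 0.7871 * 1000 = 787.1 mtex

787.1 mtex


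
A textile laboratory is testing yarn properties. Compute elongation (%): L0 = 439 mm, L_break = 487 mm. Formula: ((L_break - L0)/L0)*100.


Formula: Elongation (%) = ((L_break - L0) / L0) * 100
Step 1: Extension = 487 - 439 = 48 mm
Step 2: Elongation = (48 / 439) * 100
Step 3: Elongation = 0.109339 * 100 = 10.9339% ≈ 10.9%

10.9%


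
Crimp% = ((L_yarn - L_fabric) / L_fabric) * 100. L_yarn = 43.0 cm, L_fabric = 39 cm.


Formula: Crimp% = ((L_yarn - L_fabric) / L_fabric) * 100
Step 1: Extension = 43.0 - 39 = 4.0 cm
Step 2: Crimp% = (4.0 / 39) * 100
Step 3: Crimp% = 0.102564 * 100 = 10.2564% ≈ 10.3%

10.3%


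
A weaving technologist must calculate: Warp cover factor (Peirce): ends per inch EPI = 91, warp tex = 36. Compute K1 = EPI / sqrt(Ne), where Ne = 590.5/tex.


Formula: K1 = EPI / sqrt(Ne), with Ne = 590.5 / tex_warp
Step 1: Ne = 590.5 / 36 = 16.403
Step 2: sqrt(Ne) = sqrt(16.403) = 4.0501
Step 3: K1 = 91 / 4.0501 = 22.5

22.5


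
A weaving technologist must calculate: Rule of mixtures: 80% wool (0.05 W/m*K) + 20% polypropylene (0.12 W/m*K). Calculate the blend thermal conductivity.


Formula: Blend property = (fraction_A * property_A) + (fraction_B * property_B)
Step 1: Contribution A = 80/100 * 0.05 W/m*K = 0.04 W/m*K
Step 2: Contribution B = 20/100 * 0.12 W/m*K = 0.024 W/m*K
Step 3: Blend thermal conductivity = 0.04 + 0.024 = 0.064 W/m*K

0.064 W/m*K


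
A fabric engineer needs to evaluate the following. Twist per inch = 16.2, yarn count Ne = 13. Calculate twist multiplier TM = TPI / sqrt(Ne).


Formula: TM = TPI / sqrt(Ne)
Step 1: sqrt(Ne) = sqrt(13) = 3.6056
Step 2: TM = 16.2 / 3.6056 = 4.49

4.49 TM


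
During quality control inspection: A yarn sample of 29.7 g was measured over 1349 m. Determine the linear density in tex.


Formula: Tex = (mass_g / length_m) * 1000
Substituting: Tex = (29.7 / 1349) * 1000
Intermediate: 29.7 / 1349 = 0.02201631 g/m
Tex = 0.02201631 * 1000 = 22.02 tex

22.02 tex


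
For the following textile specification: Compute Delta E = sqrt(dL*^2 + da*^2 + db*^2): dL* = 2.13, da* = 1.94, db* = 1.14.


Formula: Delta E = sqrt(dL*^2 + da*^2 + db*^2)
Step 1: dL*^2 = 2.13^2 = 4.5369
Step 2: da*^2 = 1.94^2 = 3.7636
Step 3: db*^2 = 1.14^2 = 1.2996
Step 4: Sum = 4.5369 + 3.7636 + 1.2996 = 9.6001
Step 5: Delta E = sqrt(9.6001) = 3.1

3.1 Delta E


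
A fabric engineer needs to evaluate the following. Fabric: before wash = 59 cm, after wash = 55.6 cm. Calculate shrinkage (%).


Formula: Shrinkage% = ((L_before - L_after) / L_before) * 100
Step 1: Shrinkage = 59 - 55.6 = 3.4 cm
Step 2: Shrinkage% = (3.4 / 59) * 100
Step 3: Shrinkage% = 0.057627 * 100 = 5.7627% ≈ 5.8%

5.8%


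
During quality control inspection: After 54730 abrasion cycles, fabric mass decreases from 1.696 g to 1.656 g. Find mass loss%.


Formula: Mass loss% = ((m_before - m_after) / m_before) * 100
Step 1: Mass loss = 1.696 - 1.656 = 0.04 g
Step 2: Ratio = 0.04 / 1.696 = 0.0235849
Step 3: Mass loss% = 0.0235849 * 100 = 2.35849% ≈ 2.36%

2.36%


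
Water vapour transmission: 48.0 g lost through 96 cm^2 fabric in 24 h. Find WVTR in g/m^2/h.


Formula: WVTR = mass_loss / (area * time)
Step 1: Convert area: 96 cm^2 = 0.0096 m^2
Step 2: WVTR = 48.0 g / (0.0096 m^2 * 24 h)
Step 3: WVTR = 48.0 / 0.2304 = 208.3 g/m^2/h

208.3 g/m^2/h


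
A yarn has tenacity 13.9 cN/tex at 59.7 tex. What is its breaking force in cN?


Formula: Breaking force = Tenacity * Linear density
F = 13.9 cN/tex * 59.7 tex
F = 829.83 cN

829.83 cN


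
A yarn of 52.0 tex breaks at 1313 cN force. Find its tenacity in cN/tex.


Formula: Tenacity = Breaking force / Linear density
Tenacity = 1313 cN / 52.0 tex
Tenacity = 25.25 cN/tex

25.25 cN/tex


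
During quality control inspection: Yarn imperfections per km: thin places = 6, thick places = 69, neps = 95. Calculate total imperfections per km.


Formula: Total = thin places + thick places + neps
Total = 6 + 69 + 95
Total = 170 imperfections/km

170 imperfections/km


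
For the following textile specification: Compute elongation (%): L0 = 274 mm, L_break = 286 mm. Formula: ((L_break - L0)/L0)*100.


Formula: Elongation (%) = ((L_break - L0) / L0) * 100
Step 1: Extension = 286 - 274 = 12 mm
Step 2: Elongation = (12 / 274) * 100
Step 3: Elongation = 0.043796 * 100 = 4.3796% ≈ 4.4%

4.4%


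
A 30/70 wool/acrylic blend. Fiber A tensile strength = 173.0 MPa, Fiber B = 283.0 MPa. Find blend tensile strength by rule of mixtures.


Formula: Blend property = (fraction_A * property_A) + (fraction_B * property_B)
Step 1: Contribution A = 30/100 * 173.0 MPa = 51.9 MPa
Step 2: Contribution B = 70/100 * 283.0 MPa = 198.1 MPa
Step 3: Blend tensile strength = 51.9 + 198.1 = 250.0 MPa

250.0 MPa


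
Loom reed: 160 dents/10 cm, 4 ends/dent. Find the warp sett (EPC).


Formula: EPC = (dents per 10 cm * ends per dent) / 10
Step 1: Total ends per 10 cm = 160 * 4 = 640
Step 2: EPC = 640 / 10 = 64.0 ends/cm

64.0 ends/cm


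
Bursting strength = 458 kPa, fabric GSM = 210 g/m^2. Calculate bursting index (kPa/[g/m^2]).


Formula: Bursting Index = Bursting Strength / Fabric GSM
BI = 458 kPa / 210 g/m^2
BI = 2.181 kPa/(g/m^2)

2.181 kPa/(g/m^2)


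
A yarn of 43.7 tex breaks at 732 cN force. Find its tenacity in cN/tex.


Formula: Tenacity = Breaking force / Linear density
Tenacity = 732 cN / 43.7 tex
Tenacity = 16.75 cN/tex

16.75 cN/tex


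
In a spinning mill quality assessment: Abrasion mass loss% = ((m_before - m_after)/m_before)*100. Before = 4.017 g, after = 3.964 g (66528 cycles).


Formula: Mass loss% = ((m_before - m_after) / m_before) * 100
Step 1: Mass loss = 4.017 - 3.964 = 0.053 g
Step 2: Ratio = 0.053 / 4.017 = 0.0131939
Step 3: Mass loss% = 0.0131939 * 100 = 1.31939% ≈ 1.32%

1.32%


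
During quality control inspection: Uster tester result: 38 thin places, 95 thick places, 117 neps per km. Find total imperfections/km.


Formula: Total = thin places + thick places + neps
Total = 38 + 95 + 117
Total = 250 imperfections/km

250 imperfections/km


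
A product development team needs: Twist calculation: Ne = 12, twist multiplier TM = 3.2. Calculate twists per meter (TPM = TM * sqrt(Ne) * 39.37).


Formula: TPM = TM * sqrt(Ne) * 39.37
Step 1: sqrt(Ne) = sqrt(12) = 3.4641
Step 2: TM * sqrt(Ne) = 3.2 * 3.4641 = 11.0851
Step 3: TPM = 11.0851 * 39.37 = 436 twists/m

436 twists/m


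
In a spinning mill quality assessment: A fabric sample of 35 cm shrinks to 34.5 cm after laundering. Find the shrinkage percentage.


Formula: Shrinkage% = ((L_before - L_after) / L_before) * 100
Step 1: Shrinkage = 35 - 34.5 = 0.5 cm
Step 2: Shrinkage% = (0.5 / 35) * 100
Step 3: Shrinkage% = 0.014286 * 100 = 1.4286% ≈ 1.4%

1.4%


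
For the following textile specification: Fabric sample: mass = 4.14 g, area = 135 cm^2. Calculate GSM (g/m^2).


Formula: GSM = mass_g / area_m2
Step 1: Convert area: 135 cm^2 = 135 / 10000 = 0.0135 m^2
Step 2: GSM = 4.14 g / 0.0135 m^2 = 306.7 g/m^2

306.7 g/m^2


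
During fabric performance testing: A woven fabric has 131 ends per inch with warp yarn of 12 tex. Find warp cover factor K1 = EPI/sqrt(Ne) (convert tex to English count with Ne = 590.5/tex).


Formula: K1 = EPI / sqrt(Ne), with Ne = 590.5 / tex_warp
Step 1: Ne = 590.5 / 12 = 49.208
Step 2: sqrt(Ne) = sqrt(49.208) = 7.0148
Step 3: K1 = 131 / 7.0148 = 18.7

18.7


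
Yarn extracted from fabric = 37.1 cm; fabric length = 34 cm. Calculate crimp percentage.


Formula: Crimp% = ((L_yarn - L_fabric) / L_fabric) * 100
Step 1: Extension = 37.1 - 34 = 3.1 cm
Step 2: Crimp% = (3.1 / 34) * 100
Step 3: Crimp% = 0.091176 * 100 = 9.1176% ≈ 9.1%

9.1%


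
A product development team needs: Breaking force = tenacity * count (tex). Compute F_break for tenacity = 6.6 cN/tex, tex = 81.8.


Formula: Breaking force = Tenacity * Linear density
F = 6.6 cN/tex * 81.8 tex
F = 539.88 cN

539.88 cN


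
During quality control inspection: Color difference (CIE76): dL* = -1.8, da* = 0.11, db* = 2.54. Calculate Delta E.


Formula: Delta E = sqrt(dL*^2 + da*^2 + db*^2)
Step 1: dL*^2 = (-1.8)^2 = 3.24
Step 2: da*^2 = 0.11^2 = 0.0121
Step 3: db*^2 = 2.54^2 = 6.4516
Step 4: Sum = 3.24 + 0.0121 + 6.4516 = 9.7037
Step 5: Delta E = sqrt(9.7037) = 3.12

3.12 Delta E


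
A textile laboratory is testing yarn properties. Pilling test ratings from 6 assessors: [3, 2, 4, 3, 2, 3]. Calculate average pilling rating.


Formula: Mean = sum / count
Sum = 3 + 2 + 4 + 3 + 2 + 3 = 17
Mean = 17 / 6 = 2.8

2.8


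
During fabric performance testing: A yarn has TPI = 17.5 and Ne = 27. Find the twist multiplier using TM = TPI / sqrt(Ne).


Formula: TM = TPI / sqrt(Ne)
Step 1: sqrt(Ne) = sqrt(27) = 5.1962
Step 2: TM = 17.5 / 5.1962 = 3.37

3.37 TM


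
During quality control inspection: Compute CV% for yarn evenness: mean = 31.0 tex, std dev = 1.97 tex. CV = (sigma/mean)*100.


Formula: CV% = (standard deviation / mean) * 100
Step 1: Ratio = 1.97 / 31.0 = 0.063548
Step 2: CV% = 0.063548 * 100 = 6.3548% ≈ 6.4%

6.4%


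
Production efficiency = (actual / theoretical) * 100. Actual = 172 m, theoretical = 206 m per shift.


Formula: Efficiency% = (Actual output / Theoretical output) * 100
Efficiency% = (172 / 206) * 100
Efficiency% = 0.834951 * 100 = 83.4951% ≈ 83.5%

83.5%


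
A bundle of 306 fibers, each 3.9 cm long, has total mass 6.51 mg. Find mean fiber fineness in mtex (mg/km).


Formula: fineness (mtex) = mass (mg) / total length (km) = (mass_mg / total_length_m) * 1000
Step 1: Convert fiber length: 3.9 cm = 0.039 m
Step 2: Total fiber length = 306 * 0.039 = 11.934 m
Step 3: Linear density = 6.51 mg / 11.934 m = 0.5455 mg/m
Step 4: fineness = 0.5455 * 1000 = 545.5 mtex

545.5 mtex


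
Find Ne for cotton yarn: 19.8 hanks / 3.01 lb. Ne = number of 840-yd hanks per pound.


Formula: Ne = hanks / mass_lb
Substituting: Ne = 19.8 / 3.01
Ne = 6.6

6.6 Ne


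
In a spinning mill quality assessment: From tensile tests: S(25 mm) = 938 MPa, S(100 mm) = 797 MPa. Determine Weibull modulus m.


Formula: m = ln(L1/L2) / ln(S2/S1)
Step 1: ln(L1/L2) = ln(25/100) = -1.38629
Step 2: S2/S1 = 797/938 = 0.84968
Step 3: ln(S2/S1) = ln(0.84968) = -0.16290
Step 4: m = -1.38629 / -0.16290 = 8.51

8.51 (Weibull m)


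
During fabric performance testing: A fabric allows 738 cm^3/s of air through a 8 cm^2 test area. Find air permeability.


Formula: Air Permeability = Airflow / Test Area
AP = 738 cm^3/s / 8 cm^2
AP = 92.3 cm^3/s/cm^2

92.3 cm^3/s/cm^2


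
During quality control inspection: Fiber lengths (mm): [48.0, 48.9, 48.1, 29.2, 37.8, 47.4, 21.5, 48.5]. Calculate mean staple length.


Formula: Mean = sum of lengths / count
Sum = 48.0 + 48.9 + 48.1 + 29.2 + 37.8 + 47.4 + 21.5 + 48.5
Sum = 329.4 mm
Mean = 329.4 / 8 = 41.18 mm

41.18 mm


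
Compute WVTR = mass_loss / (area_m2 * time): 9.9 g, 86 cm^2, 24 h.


Formula: WVTR = mass_loss / (area * time)
Step 1: Convert area: 86 cm^2 = 0.0086 m^2
Step 2: WVTR = 9.9 g / (0.0086 m^2 * 24 h)
Step 3: WVTR = 9.9 / 0.2064 = 48.0 g/m^2/h

48.0 g/m^2/h


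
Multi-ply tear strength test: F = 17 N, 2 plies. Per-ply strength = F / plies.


Formula: Per-ply strength = Total force / Number of plies
Per-ply = 17 N / 2
Per-ply = 8.5 N

8.5 N


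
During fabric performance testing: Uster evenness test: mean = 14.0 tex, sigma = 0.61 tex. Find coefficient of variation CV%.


Formula: CV% = (standard deviation / mean) * 100
Step 1: Ratio = 0.61 / 14.0 = 0.043571
Step 2: CV% = 0.043571 * 100 = 4.3571% ≈ 4.4%

4.4%


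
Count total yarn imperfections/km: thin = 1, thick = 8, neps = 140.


Formula: Total = thin places + thick places + neps
Total = 1 + 8 + 140
Total = 149 imperfections/km

149 imperfections/km


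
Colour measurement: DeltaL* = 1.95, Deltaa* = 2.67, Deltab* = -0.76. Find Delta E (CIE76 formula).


Formula: Delta E = sqrt(dL*^2 + da*^2 + db*^2)
Step 1: dL*^2 = 1.95^2 = 3.8025
Step 2: da*^2 = 2.67^2 = 7.1289
Step 3: db*^2 = (-0.76)^2 = 0.5776
Step 4: Sum = 3.8025 + 7.1289 + 0.5776 = 11.509
Step 5: Delta E = sqrt(11.509) = 3.39

3.39 Delta E


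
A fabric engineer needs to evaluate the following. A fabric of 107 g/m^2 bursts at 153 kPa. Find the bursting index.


Formula: Bursting Index = Bursting Strength / Fabric GSM
BI = 153 kPa / 107 g/m^2
BI = 1.430 kPa/(g/m^2)

1.430 kPa/(g/m^2)


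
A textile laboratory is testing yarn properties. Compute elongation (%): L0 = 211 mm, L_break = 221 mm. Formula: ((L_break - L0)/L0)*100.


Formula: Elongation (%) = ((L_break - L0) / L0) * 100
Step 1: Extension = 221 - 211 = 10 mm
Step 2: Elongation = (10 / 211) * 100
Step 3: Elongation = 0.047393 * 100 = 4.7393% ≈ 4.7%

4.7%


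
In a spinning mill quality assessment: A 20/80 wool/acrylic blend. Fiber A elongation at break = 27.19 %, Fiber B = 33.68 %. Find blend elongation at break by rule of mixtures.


Formula: Blend property = (fraction_A * property_A) + (fraction_B * property_B)
Step 1: Contribution A = 20/100 * 27.19 % = 5.438 %
Step 2: Contribution B = 80/100 * 33.68 % = 26.944 %
Step 3: Blend elongation at break = 5.438 + 26.944 = 32.382 %

32.382 %


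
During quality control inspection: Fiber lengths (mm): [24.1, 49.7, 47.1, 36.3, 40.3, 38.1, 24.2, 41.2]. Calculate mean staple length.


Formula: Mean = sum of lengths / count
Sum = 24.1 + 49.7 + 47.1 + 36.3 + 40.3 + 38.1 + 24.2 + 41.2
Sum = 301.0 mm
Mean = 301.0 / 8 = 37.63 mm

37.63 mm


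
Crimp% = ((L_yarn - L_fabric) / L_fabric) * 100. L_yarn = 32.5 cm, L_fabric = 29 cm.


Formula: Crimp% = ((L_yarn - L_fabric) / L_fabric) * 100
Step 1: Extension = 32.5 - 29 = 3.5 cm
Step 2: Crimp% = (3.5 / 29) * 100
Step 3: Crimp% = 0.12069 * 100 = 12.069% ≈ 12.1%

12.1%


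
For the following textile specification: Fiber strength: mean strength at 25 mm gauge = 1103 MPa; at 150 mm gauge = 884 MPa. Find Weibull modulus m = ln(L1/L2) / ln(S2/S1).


Formula: m = ln(L1/L2) / ln(S2/S1)
Step 1: ln(L1/L2) = ln(25/150) = -1.79176
Step 2: S2/S1 = 884/1103 = 0.80145
Step 3: ln(S2/S1) = ln(0.80145) = -0.22133
Step 4: m = -1.79176 / -0.22133 = 8.10

8.10 (Weibull m)


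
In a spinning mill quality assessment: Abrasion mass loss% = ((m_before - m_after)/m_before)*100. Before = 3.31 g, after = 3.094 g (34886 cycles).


Formula: Mass loss% = ((m_before - m_after) / m_before) * 100
Step 1: Mass loss = 3.31 - 3.094 = 0.216 g
Step 2: Ratio = 0.216 / 3.31 = 0.0652568
Step 3: Mass loss% = 0.0652568 * 100 = 6.52568% ≈ 6.53%

6.53%


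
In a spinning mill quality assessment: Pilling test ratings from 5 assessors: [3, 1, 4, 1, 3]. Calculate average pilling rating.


Formula: Mean = sum / count
Sum = 3 + 1 + 4 + 1 + 3 = 12
Mean = 12 / 5 = 2.4

2.4


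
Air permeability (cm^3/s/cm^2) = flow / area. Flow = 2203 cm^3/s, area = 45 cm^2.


Formula: Air Permeability = Airflow / Test Area
AP = 2203 cm^3/s / 45 cm^2
AP = 49.0 cm^3/s/cm^2

49.0 cm^3/s/cm^2


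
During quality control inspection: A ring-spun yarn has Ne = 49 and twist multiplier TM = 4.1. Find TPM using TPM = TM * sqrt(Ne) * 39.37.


Formula: TPM = TM * sqrt(Ne) * 39.37
Step 1: sqrt(Ne) = sqrt(49) = 7
Step 2: TM * sqrt(Ne) = 4.1 * 7 = 28.7
Step 3: TPM = 28.7 * 39.37 = 1130 twists/m

1130 twists/m


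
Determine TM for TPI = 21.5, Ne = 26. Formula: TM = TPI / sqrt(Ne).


Formula: TM = TPI / sqrt(Ne)
Step 1: sqrt(Ne) = sqrt(26) = 5.099
Step 2: TM = 21.5 / 5.099 = 4.22

4.22 TM


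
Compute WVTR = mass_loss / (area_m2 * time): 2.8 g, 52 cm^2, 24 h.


Formula: WVTR = mass_loss / (area * time)
Step 1: Convert area: 52 cm^2 = 0.0052 m^2
Step 2: WVTR = 2.8 g / (0.0052 m^2 * 24 h)
Step 3: WVTR = 2.8 / 0.1248 = 22.4 g/m^2/h

22.4 g/m^2/h


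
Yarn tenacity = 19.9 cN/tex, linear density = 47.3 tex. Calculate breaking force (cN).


Formula: Breaking force = Tenacity * Linear density
F = 19.9 cN/tex * 47.3 tex
F = 941.27 cN

941.27 cN


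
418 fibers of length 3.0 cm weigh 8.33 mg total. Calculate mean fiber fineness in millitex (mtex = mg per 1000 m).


Formula: fineness (mtex) = mass (mg) / total length (km) = (mass_mg / total_length_m) * 1000
Step 1: Convert fiber length: 3.0 cm = 0.03 m
Step 2: Total fiber length = 418 * 0.03 = 12.54 m
Step 3: Linear density = 8.33 mg / 12.54 m = 0.6643 mg/m
Step 4: fineness = 0.6643 * 1000 = 664.3 mtex

664.3 mtex


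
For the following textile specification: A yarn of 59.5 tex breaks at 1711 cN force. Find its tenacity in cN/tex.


Formula: Tenacity = Breaking force / Linear density
Tenacity = 1711 cN / 59.5 tex
Tenacity = 28.76 cN/tex

28.76 cN/tex


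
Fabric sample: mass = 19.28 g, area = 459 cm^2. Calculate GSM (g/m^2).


Formula: GSM = mass_g / area_m2
Step 1: Convert area: 459 cm^2 = 459 / 10000 = 0.0459 m^2
Step 2: GSM = 19.28 g / 0.0459 m^2 = 420.0 g/m^2

420.0 g/m^2


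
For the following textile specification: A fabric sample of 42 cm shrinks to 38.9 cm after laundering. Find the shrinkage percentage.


Formula: Shrinkage% = ((L_before - L_after) / L_before) * 100
Step 1: Shrinkage = 42 - 38.9 = 3.1 cm
Step 2: Shrinkage% = (3.1 / 42) * 100
Step 3: Shrinkage% = 0.07381 * 100 = 7.381% ≈ 7.4%

7.4%


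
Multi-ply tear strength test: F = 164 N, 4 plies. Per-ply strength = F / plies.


Formula: Per-ply strength = Total force / Number of plies
Per-ply = 164 N / 4
Per-ply = 41 N

41 N


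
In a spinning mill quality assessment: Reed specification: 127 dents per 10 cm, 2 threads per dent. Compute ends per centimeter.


Formula: EPC = (dents per 10 cm * ends per dent) / 10
Step 1: Total ends per 10 cm = 127 * 2 = 254
Step 2: EPC = 254 / 10 = 25.4 ends/cm

25.4 ends/cm


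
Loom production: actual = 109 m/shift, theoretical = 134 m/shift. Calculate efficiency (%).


Formula: Efficiency% = (Actual output / Theoretical output) * 100
Efficiency% = (109 / 134) * 100
Efficiency% = 0.813433 * 100 = 81.3433% ≈ 81.3%

81.3%


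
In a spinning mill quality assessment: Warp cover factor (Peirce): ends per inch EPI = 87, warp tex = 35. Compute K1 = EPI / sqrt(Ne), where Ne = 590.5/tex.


Formula: K1 = EPI / sqrt(Ne), with Ne = 590.5 / tex_warp
Step 1: Ne = 590.5 / 35 = 16.871
Step 2: sqrt(Ne) = sqrt(16.871) = 4.1074
Step 3: K1 = 87 / 4.1074 = 21.2

21.2


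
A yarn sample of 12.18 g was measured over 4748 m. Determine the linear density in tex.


Formula: Tex = (mass_g / length_m) * 1000
Substituting: Tex = (12.18 / 4748) * 1000
Intermediate: 12.18 / 4748 = 0.00256529 g/m
Tex = 0.00256529 * 1000 = 2.57 tex

2.57 tex


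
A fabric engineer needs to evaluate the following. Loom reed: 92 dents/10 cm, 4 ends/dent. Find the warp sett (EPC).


Formula: EPC = (dents per 10 cm * ends per dent) / 10
Step 1: Total ends per 10 cm = 92 * 4 = 368
Step 2: EPC = 368 / 10 = 36.8 ends/cm

36.8 ends/cm


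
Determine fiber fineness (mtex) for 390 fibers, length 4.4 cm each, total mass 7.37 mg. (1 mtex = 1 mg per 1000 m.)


Formula: fineness (mtex) = mass (mg) / total length (km) = (mass_mg / total_length_m) * 1000
Step 1: Convert fiber length: 4.4 cm = 0.044 m
Step 2: Total fiber length = 390 * 0.044 = 17.16 m
Step 3: Linear density = 7.37 mg / 17.16 m = 0.4295 mg/m
Step 4: fineness = 0.4295 * 1000 = 429.5 mtex

429.5 mtex


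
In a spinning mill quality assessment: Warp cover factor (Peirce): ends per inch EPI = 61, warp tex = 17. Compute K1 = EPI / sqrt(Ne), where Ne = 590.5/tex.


Formula: K1 = EPI / sqrt(Ne), with Ne = 590.5 / tex_warp
Step 1: Ne = 590.5 / 17 = 34.735
Step 2: sqrt(Ne) = sqrt(34.735) = 5.8936
Step 3: K1 = 61 / 5.8936 = 10.4

10.4


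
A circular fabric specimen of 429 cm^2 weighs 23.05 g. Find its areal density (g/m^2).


Formula: GSM = mass_g / area_m2
Step 1: Convert area: 429 cm^2 = 429 / 10000 = 0.0429 m^2
Step 2: GSM = 23.05 g / 0.0429 m^2 = 537.3 g/m^2

537.3 g/m^2


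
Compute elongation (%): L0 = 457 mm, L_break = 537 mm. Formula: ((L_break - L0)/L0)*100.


Formula: Elongation (%) = ((L_break - L0) / L0) * 100
Step 1: Extension = 537 - 457 = 80 mm
Step 2: Elongation = (80 / 457) * 100
Step 3: Elongation = 0.175055 * 100 = 17.5055% ≈ 17.5%

17.5%


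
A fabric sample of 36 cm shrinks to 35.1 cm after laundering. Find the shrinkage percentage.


Formula: Shrinkage% = ((L_before - L_after) / L_before) * 100
Step 1: Shrinkage = 36 - 35.1 = 0.9 cm
Step 2: Shrinkage% = (0.9 / 36) * 100
Step 3: Shrinkage% = 0.025 * 100 = 2.5%

2.5%


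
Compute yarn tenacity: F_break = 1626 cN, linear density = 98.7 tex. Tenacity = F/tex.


Formula: Tenacity = Breaking force / Linear density
Tenacity = 1626 cN / 98.7 tex
Tenacity = 16.47 cN/tex

16.47 cN/tex


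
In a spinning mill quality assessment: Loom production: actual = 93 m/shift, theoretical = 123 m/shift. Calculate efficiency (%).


Formula: Efficiency% = (Actual output / Theoretical output) * 100
Efficiency% = (93 / 123) * 100
Efficiency% = 0.756098 * 100 = 75.6098% ≈ 75.6%

75.6%


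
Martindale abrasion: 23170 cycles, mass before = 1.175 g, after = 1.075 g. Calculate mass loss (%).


Formula: Mass loss% = ((m_before - m_after) / m_before) * 100
Step 1: Mass loss = 1.175 - 1.075 = 0.1 g
Step 2: Ratio = 0.1 / 1.175 = 0.0851064
Step 3: Mass loss% = 0.0851064 * 100 = 8.51064% ≈ 8.51%

8.51%


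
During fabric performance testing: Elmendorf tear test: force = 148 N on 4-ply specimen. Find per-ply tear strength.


Formula: Per-ply strength = Total force / Number of plies
Per-ply = 148 N / 4
Per-ply = 37 N

37 N


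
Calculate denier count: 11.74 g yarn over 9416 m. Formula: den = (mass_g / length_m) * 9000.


Formula: den = (mass_g / length_m) * 9000
Substituting: den = (11.74 / 9416) * 9000
Intermediate: 11.74 / 9416 = 0.00124681 g/m
den = 0.00124681 * 9000 = 11.2 denier

11.2 denier


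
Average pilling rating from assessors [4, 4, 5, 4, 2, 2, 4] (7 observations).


Formula: Mean = sum / count
Sum = 4 + 4 + 5 + 4 + 2 + 2 + 4 = 25
Mean = 25 / 7 = 3.6

3.6


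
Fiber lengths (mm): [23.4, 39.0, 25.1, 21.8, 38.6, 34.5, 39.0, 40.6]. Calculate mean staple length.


Formula: Mean = sum of lengths / count
Sum = 23.4 + 39.0 + 25.1 + 21.8 + 38.6 + 34.5 + 39.0 + 40.6
Sum = 262.0 mm
Mean = 262.0 / 8 = 32.75 mm

32.75 mm


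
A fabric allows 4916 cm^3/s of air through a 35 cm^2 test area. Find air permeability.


Formula: Air Permeability = Airflow / Test Area
AP = 4916 cm^3/s / 35 cm^2
AP = 140.5 cm^3/s/cm^2

140.5 cm^3/s/cm^2


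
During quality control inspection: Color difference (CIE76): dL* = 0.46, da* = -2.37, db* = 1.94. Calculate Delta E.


Formula: Delta E = sqrt(dL*^2 + da*^2 + db*^2)
Step 1: dL*^2 = 0.46^2 = 0.2116
Step 2: da*^2 = (-2.37)^2 = 5.6169
Step 3: db*^2 = 1.94^2 = 3.7636
Step 4: Sum = 0.2116 + 5.6169 + 3.7636 = 9.5921
Step 5: Delta E = sqrt(9.5921) = 3.1

3.1 Delta E


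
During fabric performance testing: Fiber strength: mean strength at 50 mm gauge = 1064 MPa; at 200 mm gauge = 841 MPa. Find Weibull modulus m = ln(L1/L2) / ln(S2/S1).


Formula: m = ln(L1/L2) / ln(S2/S1)
Step 1: ln(L1/L2) = ln(50/200) = -1.38629
Step 2: S2/S1 = 841/1064 = 0.79041
Step 3: ln(S2/S1) = ln(0.79041) = -0.23520
Step 4: m = -1.38629 / -0.23520 = 5.89

5.89 (Weibull m)


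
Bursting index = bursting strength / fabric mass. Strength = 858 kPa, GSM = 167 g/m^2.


Formula: Bursting Index = Bursting Strength / Fabric GSM
BI = 858 kPa / 167 g/m^2
BI = 5.138 kPa/(g/m^2)

5.138 kPa/(g/m^2)


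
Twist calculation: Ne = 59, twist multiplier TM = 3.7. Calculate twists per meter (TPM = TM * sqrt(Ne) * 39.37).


Formula: TPM = TM * sqrt(Ne) * 39.37
Step 1: sqrt(Ne) = sqrt(59) = 7.6811
Step 2: TM * sqrt(Ne) = 3.7 * 7.6811 = 28.4201
Step 3: TPM = 28.4201 * 39.37 = 1119 twists/m

1119 twists/m


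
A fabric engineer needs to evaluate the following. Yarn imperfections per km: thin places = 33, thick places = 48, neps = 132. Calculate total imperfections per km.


Formula: Total = thin places + thick places + neps
Total = 33 + 48 + 132
Total = 213 imperfections/km

213 imperfections/km


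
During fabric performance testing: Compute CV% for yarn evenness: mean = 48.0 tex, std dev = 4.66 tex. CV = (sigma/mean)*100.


Formula: CV% = (standard deviation / mean) * 100
Step 1: Ratio = 4.66 / 48.0 = 0.097083
Step 2: CV% = 0.097083 * 100 = 9.7083% ≈ 9.7%

9.7%


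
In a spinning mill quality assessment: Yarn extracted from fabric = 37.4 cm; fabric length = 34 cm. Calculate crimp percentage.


Formula: Crimp% = ((L_yarn - L_fabric) / L_fabric) * 100
Step 1: Extension = 37.4 - 34 = 3.4 cm
Step 2: Crimp% = (3.4 / 34) * 100
Step 3: Crimp% = 0.1 * 100 = 10.0%

10.0%


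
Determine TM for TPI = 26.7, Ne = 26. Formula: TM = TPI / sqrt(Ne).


Formula: TM = TPI / sqrt(Ne)
Step 1: sqrt(Ne) = sqrt(26) = 5.099
Step 2: TM = 26.7 / 5.099 = 5.24

5.24 TM


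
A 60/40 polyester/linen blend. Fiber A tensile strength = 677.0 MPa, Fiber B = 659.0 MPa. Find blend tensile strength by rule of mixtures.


Formula: Blend property = (fraction_A * property_A) + (fraction_B * property_B)
Step 1: Contribution A = 60/100 * 677.0 MPa = 406.2 MPa
Step 2: Contribution B = 40/100 * 659.0 MPa = 263.6 MPa
Step 3: Blend tensile strength = 406.2 + 263.6 = 669.8 MPa

669.8 MPa


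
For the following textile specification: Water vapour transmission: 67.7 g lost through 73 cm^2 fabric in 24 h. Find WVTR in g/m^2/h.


Formula: WVTR = mass_loss / (area * time)
Step 1: Convert area: 73 cm^2 = 0.0073 m^2
Step 2: WVTR = 67.7 g / (0.0073 m^2 * 24 h)
Step 3: WVTR = 67.7 / 0.1752 = 386.4 g/m^2/h

386.4 g/m^2/h


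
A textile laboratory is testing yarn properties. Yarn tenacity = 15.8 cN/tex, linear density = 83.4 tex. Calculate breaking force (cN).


Formula: Breaking force = Tenacity * Linear density
F = 15.8 cN/tex * 83.4 tex
F = 1317.72 cN

1317.72 cN


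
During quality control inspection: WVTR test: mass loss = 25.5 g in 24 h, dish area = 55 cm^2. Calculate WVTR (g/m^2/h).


Formula: WVTR = mass_loss / (area * time)
Step 1: Convert area: 55 cm^2 = 0.0055 m^2
Step 2: WVTR = 25.5 g / (0.0055 m^2 * 24 h)
Step 3: WVTR = 25.5 / 0.132 = 193.2 g/m^2/h

193.2 g/m^2/h


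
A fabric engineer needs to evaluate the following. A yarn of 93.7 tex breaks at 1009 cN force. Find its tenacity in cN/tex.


Formula: Tenacity = Breaking force / Linear density
Tenacity = 1009 cN / 93.7 tex
Tenacity = 10.77 cN/tex

10.77 cN/tex
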